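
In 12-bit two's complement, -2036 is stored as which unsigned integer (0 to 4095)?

2036 in 12 bits: 011111110100
Invert: 100000001011
Add 1:  100000001100 = 2060
(Check: 2^12 - 2036 = 4096 - 2036 = 2060.)

2060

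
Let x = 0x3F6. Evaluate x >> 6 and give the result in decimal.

15

0x3F6 = 1111110110
shift right by 6 → 0000001111 = 15
(equivalently, floor(1014 / 64))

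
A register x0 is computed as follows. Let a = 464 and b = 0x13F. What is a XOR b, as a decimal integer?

239

464 = 111010000
0x13F = 100111111
XOR → 011101111 = 239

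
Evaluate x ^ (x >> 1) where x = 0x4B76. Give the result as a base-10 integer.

x = 100101101110110 = 19318
x>>1 = 010010110111011
XOR  = 110111011001101 = 28365
(x ^ (x >> 1) gives the standard binary-reflected Gray code of x.)

28365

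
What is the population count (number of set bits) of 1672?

4

1672 = 11010001000
Count the 1s: 1 + 1 + 1 + 1 = 4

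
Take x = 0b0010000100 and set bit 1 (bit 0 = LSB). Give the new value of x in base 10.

134

x = 0010000100
bit 1 is currently 0; set it via x | (1 << 1) = x | 2
→ 0010000110 = 134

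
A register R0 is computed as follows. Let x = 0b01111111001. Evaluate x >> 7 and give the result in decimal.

x = 1111111001
shift right by 7 → 0000000111 = 7
(equivalently, floor(1017 / 128))

7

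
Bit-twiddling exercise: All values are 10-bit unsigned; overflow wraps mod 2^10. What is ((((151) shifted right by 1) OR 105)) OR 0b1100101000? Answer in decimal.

151 = 0010010111
→ shifted right by 1 → 0001001011 = 75
105 = 0001101001
→ OR → 0001101011 = 107
0b1100101000 = 1100101000
→ OR → 1101101011 = 875

875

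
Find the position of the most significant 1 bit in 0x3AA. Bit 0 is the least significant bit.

9

0x3AA = 1110101010
The topmost 1 is at position 9 (since 2^9 = 512 ≤ 938 < 1024).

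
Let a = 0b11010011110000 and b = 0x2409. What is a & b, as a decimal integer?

a = 11010011110000
0x2409 = 10010000001001
AND → 10010000000000 = 9216

9216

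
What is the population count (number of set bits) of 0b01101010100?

5

n = 1101010100
Count the 1s: 1 + 1 + 1 + 1 + 1 = 5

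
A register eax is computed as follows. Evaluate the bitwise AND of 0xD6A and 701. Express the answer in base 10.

0xD6A = 110101101010
701 = 001010111101
AND → 000000101000 = 40

40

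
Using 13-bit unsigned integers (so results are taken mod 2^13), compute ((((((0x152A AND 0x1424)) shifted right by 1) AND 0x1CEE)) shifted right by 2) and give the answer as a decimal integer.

512

0x152A = 1010100101010
0x1424 = 1010000100100
→ AND → 1010000100000 = 5152
→ shifted right by 1 → 0101000010000 = 2576
0x1CEE = 1110011101110
→ AND → 0100000000000 = 2048
→ shifted right by 2 → 0001000000000 = 512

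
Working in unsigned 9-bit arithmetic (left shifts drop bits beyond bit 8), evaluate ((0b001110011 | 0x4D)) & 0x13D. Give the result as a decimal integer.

61

0b001110011 = 001110011
0x4D = 001001101
→ | → 001111111 = 127
0x13D = 100111101
→ & → 000111101 = 61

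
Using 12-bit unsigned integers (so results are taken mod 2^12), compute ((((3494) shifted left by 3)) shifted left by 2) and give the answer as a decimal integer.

3494 = 110110100110
→ shifted left by 3 (mod 2^12) → 110100110000 = 3376
→ shifted left by 2 (mod 2^12) → 010011000000 = 1216

1216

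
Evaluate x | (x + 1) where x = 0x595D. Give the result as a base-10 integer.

22879

x = 101100101011101 = 22877
x + 1 = 101100101011110
OR    = 101100101011111 = 22879
(x | (x + 1) sets the lowest cleared bit.)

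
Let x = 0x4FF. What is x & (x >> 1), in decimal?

127

x = 10011111111 = 1279
x>>1 = 01001111111
AND  = 00001111111 = 127
(x & (x >> 1) has a 1 wherever x has two consecutive 1 bits.)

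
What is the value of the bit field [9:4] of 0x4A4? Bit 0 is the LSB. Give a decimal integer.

v = 10010100100
Shift right by 4: 1001010
Mask low 6 bits: 001010 = 10

10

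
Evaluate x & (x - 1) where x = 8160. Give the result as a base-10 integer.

8128

x = 1111111100000 = 8160
x - 1 = 1111111011111
AND   = 1111111000000 = 8128
(x & (x - 1) clears the lowest set bit of x.)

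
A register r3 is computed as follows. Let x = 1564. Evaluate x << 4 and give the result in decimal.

25024

1564 = 000011000011100
shift left by 4 → 110000111000000 = 25024
(equivalently, 1564 × 2^4 = 1564 × 16)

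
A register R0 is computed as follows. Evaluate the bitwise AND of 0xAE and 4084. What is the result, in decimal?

0xAE = 000010101110
4084 = 111111110100
AND → 000010100100 = 164

164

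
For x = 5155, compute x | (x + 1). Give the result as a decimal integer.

x = 1010000100011 = 5155
x + 1 = 1010000100100
OR    = 1010000100111 = 5159
(x | (x + 1) sets the lowest cleared bit.)

5159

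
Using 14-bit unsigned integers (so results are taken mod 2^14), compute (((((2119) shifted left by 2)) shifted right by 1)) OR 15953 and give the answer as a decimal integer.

2119 = 00100001000111
→ shifted left by 2 (mod 2^14) → 10000100011100 = 8476
→ shifted right by 1 → 01000010001110 = 4238
15953 = 11111001010001
→ OR → 11111011011111 = 16095

16095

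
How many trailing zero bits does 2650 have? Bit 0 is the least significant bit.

2650 = 101001011010
Trailing zeros: 1, so the lowest set bit is bit 1 (value 2).

1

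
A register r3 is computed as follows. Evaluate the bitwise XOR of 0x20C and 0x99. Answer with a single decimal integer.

0x20C = 1000001100
0x99 = 0010011001
XOR → 1010010101 = 661

661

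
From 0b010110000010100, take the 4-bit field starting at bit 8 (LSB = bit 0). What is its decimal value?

v = 010110000010100
Shift right by 8: 0101100
Mask low 4 bits: 1100 = 12

12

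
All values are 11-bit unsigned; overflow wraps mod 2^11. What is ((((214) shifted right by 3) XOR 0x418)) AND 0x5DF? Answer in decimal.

1026

214 = 00011010110
→ shifted right by 3 → 00000011010 = 26
0x418 = 10000011000
→ XOR → 10000000010 = 1026
0x5DF = 10111011111
→ AND → 10000000010 = 1026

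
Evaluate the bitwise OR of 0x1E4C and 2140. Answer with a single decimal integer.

0x1E4C = 1111001001100
2140 = 0100001011100
 OR → 1111001011100 = 7772

7772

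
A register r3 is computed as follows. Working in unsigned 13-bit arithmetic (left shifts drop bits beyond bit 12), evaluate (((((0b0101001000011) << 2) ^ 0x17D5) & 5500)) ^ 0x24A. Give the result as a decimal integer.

0b0101001000011 = 0101001000011
→ << 2 (mod 2^13) → 0100100001100 = 2316
0x17D5 = 1011111010101
→ ^ → 1111011011001 = 7897
5500 = 1010101111100
→ & → 1010001011000 = 5208
0x24A = 0001001001010
→ ^ → 1011000010010 = 5650

5650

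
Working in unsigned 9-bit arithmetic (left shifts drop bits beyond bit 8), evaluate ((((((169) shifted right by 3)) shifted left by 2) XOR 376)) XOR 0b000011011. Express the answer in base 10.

311

169 = 010101001
→ shifted right by 3 → 000010101 = 21
→ shifted left by 2 (mod 2^9) → 001010100 = 84
376 = 101111000
→ XOR → 100101100 = 300
0b000011011 = 000011011
→ XOR → 100110111 = 311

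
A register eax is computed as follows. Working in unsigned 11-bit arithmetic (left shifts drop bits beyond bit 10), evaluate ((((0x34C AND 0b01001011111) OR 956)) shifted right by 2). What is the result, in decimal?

255

0x34C = 01101001100
0b01001011111 = 01001011111
→ AND → 01001001100 = 588
956 = 01110111100
→ OR → 01111111100 = 1020
→ shifted right by 2 → 00011111111 = 255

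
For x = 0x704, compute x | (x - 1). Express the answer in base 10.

x = 11100000100 = 1796
x - 1 = 11100000011
OR    = 11100000111 = 1799
(x | (x - 1) sets all bits below the lowest set bit.)

1799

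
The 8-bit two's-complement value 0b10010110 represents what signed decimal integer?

-106

pattern = 10010110 (MSB is 1 ⇒ negative)
Invert: 01101001, add 1 → 01101010 = 106, so the value is -106.
(Equivalently: 150 - 2^8 = 150 - 256 = -106.)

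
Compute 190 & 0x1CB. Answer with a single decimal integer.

190 = 010111110
0x1CB = 111001011
AND → 010001010 = 138

138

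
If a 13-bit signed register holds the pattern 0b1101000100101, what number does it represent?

pattern = 1101000100101 (MSB is 1 ⇒ negative)
Invert: 0010111011010, add 1 → 0010111011011 = 1499, so the value is -1499.
(Equivalently: 6693 - 2^13 = 6693 - 8192 = -1499.)

-1499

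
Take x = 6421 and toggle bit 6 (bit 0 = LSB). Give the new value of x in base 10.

x = 1100100010101
bit 6 is currently 0; toggle it via x ^ (1 << 6) = x ^ 64
→ 1100101010101 = 6485

6485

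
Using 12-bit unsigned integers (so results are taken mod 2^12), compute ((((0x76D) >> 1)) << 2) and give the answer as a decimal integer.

0x76D = 011101101101
→ >> 1 → 001110110110 = 950
→ << 2 (mod 2^12) → 111011011000 = 3800

3800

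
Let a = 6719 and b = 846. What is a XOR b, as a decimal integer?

6513

6719 = 1101000111111
846 = 0001101001110
XOR → 1100101110001 = 6513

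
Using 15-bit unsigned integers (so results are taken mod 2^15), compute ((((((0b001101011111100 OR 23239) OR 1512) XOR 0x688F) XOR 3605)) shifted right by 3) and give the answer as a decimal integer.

1836

0b001101011111100 = 001101011111100
23239 = 101101011000111
→ OR → 101101011111111 = 23295
1512 = 000010111101000
→ OR → 101111111111111 = 24575
0x688F = 110100010001111
→ XOR → 011011101110000 = 14192
3605 = 000111000010101
→ XOR → 011100101100101 = 14693
→ shifted right by 3 → 000011100101100 = 1836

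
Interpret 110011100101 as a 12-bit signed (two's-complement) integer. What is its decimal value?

-795

pattern = 110011100101 (MSB is 1 ⇒ negative)
Invert: 001100011010, add 1 → 001100011011 = 795, so the value is -795.
(Equivalently: 3301 - 2^12 = 3301 - 4096 = -795.)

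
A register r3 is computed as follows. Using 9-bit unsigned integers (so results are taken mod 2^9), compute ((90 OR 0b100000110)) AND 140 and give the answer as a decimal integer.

90 = 001011010
0b100000110 = 100000110
→ OR → 101011110 = 350
140 = 010001100
→ AND → 000001100 = 12

12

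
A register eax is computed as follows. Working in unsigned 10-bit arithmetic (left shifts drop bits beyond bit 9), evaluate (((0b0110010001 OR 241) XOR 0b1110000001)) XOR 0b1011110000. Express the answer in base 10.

0b0110010001 = 0110010001
241 = 0011110001
→ OR → 0111110001 = 497
0b1110000001 = 1110000001
→ XOR → 1001110000 = 624
0b1011110000 = 1011110000
→ XOR → 0010000000 = 128

128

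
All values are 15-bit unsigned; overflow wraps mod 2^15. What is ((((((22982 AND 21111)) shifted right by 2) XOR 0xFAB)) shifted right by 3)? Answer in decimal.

22982 = 101100111000110
21111 = 101001001110111
→ AND → 101000001000110 = 20550
→ shifted right by 2 → 001010000010001 = 5137
0xFAB = 000111110101011
→ XOR → 001101110111010 = 7098
→ shifted right by 3 → 000001101110111 = 887

887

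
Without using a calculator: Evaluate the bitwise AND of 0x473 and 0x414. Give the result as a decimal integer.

0x473 = 10001110011
0x414 = 10000010100
AND → 10000010000 = 1040

1040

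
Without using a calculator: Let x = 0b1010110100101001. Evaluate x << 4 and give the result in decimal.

709264

x = 00001010110100101001
shift left by 4 → 10101101001010010000 = 709264
(equivalently, 44329 × 2^4 = 44329 × 16)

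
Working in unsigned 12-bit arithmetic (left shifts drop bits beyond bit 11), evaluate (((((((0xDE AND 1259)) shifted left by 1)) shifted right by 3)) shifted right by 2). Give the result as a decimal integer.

0xDE = 000011011110
1259 = 010011101011
→ AND → 000011001010 = 202
→ shifted left by 1 (mod 2^12) → 000110010100 = 404
→ shifted right by 3 → 000000110010 = 50
→ shifted right by 2 → 000000001100 = 12

12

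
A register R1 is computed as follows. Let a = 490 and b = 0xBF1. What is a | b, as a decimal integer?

490 = 000111101010
0xBF1 = 101111110001
 OR → 101111111011 = 3067

3067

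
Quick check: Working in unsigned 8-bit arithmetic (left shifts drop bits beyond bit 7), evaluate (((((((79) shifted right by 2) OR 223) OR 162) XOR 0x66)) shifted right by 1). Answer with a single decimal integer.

76

79 = 01001111
→ shifted right by 2 → 00010011 = 19
223 = 11011111
→ OR → 11011111 = 223
162 = 10100010
→ OR → 11111111 = 255
0x66 = 01100110
→ XOR → 10011001 = 153
→ shifted right by 1 → 01001100 = 76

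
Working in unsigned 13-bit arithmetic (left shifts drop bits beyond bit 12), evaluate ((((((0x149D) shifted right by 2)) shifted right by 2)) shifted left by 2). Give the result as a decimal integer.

0x149D = 1010010011101
→ shifted right by 2 → 0010100100111 = 1319
→ shifted right by 2 → 0000101001001 = 329
→ shifted left by 2 (mod 2^13) → 0010100100100 = 1316

1316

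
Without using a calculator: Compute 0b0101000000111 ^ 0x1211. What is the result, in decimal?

6166

a = 0101000000111
0x1211 = 1001000010001
XOR → 1100000010110 = 6166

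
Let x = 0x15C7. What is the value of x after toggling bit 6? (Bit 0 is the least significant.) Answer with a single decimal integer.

5511

x = 1010111000111
bit 6 is currently 1; toggle it via x ^ (1 << 6) = x ^ 64
→ 1010110000111 = 5511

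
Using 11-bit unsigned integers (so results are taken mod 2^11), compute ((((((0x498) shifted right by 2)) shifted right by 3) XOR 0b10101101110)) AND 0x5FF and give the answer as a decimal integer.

0x498 = 10010011000
→ shifted right by 2 → 00100100110 = 294
→ shifted right by 3 → 00000100100 = 36
0b10101101110 = 10101101110
→ XOR → 10101001010 = 1354
0x5FF = 10111111111
→ AND → 10101001010 = 1354

1354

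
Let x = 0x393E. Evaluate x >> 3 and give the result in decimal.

1831

0x393E = 11100100111110
shift right by 3 → 00011100100111 = 1831
(equivalently, floor(14654 / 8))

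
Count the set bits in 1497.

7

1497 = 10111011001
Count the 1s: 1 + 1 + 1 + 1 + 1 + 1 + 1 = 7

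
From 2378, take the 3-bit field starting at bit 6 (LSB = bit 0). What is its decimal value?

v = 0100101001010
Shift right by 6: 0100101
Mask low 3 bits: 101 = 5

5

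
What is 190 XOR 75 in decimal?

245

190 = 10111110
75 = 01001011
XOR → 11110101 = 245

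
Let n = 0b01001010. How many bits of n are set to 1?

3

n = 1001010
Count the 1s: 1 + 1 + 1 = 3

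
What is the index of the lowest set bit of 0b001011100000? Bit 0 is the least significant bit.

5

0b001011100000 = 1011100000
Trailing zeros: 5, so the lowest set bit is bit 5 (value 32).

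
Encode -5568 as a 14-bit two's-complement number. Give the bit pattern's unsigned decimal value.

5568 in 14 bits: 01010111000000
Invert: 10101000111111
Add 1:  10101001000000 = 10816
(Check: 2^14 - 5568 = 16384 - 5568 = 10816.)

10816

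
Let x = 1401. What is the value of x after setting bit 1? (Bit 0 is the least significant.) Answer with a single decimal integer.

1403

x = 0010101111001
bit 1 is currently 0; set it via x | (1 << 1) = x | 2
→ 0010101111011 = 1403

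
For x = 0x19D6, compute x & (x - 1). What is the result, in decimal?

6612

x = 1100111010110 = 6614
x - 1 = 1100111010101
AND   = 1100111010100 = 6612
(x & (x - 1) clears the lowest set bit of x.)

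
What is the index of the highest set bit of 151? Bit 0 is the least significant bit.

151 = 10010111
The topmost 1 is at position 7 (since 2^7 = 128 ≤ 151 < 256).

7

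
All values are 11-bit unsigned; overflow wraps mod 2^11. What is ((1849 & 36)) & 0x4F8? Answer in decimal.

32

1849 = 11100111001
36 = 00000100100
→ & → 00000100000 = 32
0x4F8 = 10011111000
→ & → 00000100000 = 32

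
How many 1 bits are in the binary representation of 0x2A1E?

0x2A1E = 10101000011110
Count the 1s: 1 + 1 + 1 + 1 + 1 + 1 + 1 = 7

7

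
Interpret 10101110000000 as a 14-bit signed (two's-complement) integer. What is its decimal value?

-5248

pattern = 10101110000000 (MSB is 1 ⇒ negative)
Invert: 01010001111111, add 1 → 01010010000000 = 5248, so the value is -5248.
(Equivalently: 11136 - 2^14 = 11136 - 16384 = -5248.)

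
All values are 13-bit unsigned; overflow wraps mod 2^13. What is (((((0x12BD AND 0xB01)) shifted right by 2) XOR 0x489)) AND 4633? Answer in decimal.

9

0x12BD = 1001010111101
0xB01 = 0101100000001
→ AND → 0001000000001 = 513
→ shifted right by 2 → 0000010000000 = 128
0x489 = 0010010001001
→ XOR → 0010000001001 = 1033
4633 = 1001000011001
→ AND → 0000000001001 = 9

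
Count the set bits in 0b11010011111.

8

n = 11010011111
Count the 1s: 1 + 1 + 1 + 1 + 1 + 1 + 1 + 1 = 8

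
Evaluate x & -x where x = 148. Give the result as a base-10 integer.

4

x = 10010100 = 148
-x (two's complement) = …01101100
AND   = 00000100 = 4
(x & -x isolates the lowest set bit of x.)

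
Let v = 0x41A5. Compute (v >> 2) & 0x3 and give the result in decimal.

1

v = 100000110100101
Shift right by 2: 1000001101001
Mask low 2 bits: 01 = 1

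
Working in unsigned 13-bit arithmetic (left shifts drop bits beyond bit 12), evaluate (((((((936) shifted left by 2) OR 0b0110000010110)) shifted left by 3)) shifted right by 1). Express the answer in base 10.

936 = 0001110101000
→ shifted left by 2 (mod 2^13) → 0111010100000 = 3744
0b0110000010110 = 0110000010110
→ OR → 0111010110110 = 3766
→ shifted left by 3 (mod 2^13) → 1010110110000 = 5552
→ shifted right by 1 → 0101011011000 = 2776

2776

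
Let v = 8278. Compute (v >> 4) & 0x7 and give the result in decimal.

5

v = 10000001010110
Shift right by 4: 1000000101
Mask low 3 bits: 101 = 5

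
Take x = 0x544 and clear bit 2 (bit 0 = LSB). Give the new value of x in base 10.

x = 10101000100
bit 2 is currently 1; clear it via x & ~(1 << 2) = x & ~4
→ 10101000000 = 1344

1344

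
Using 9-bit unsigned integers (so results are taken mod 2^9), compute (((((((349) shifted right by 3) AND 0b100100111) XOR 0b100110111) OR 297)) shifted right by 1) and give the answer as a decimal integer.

158

349 = 101011101
→ shifted right by 3 → 000101011 = 43
0b100100111 = 100100111
→ AND → 000100011 = 35
0b100110111 = 100110111
→ XOR → 100010100 = 276
297 = 100101001
→ OR → 100111101 = 317
→ shifted right by 1 → 010011110 = 158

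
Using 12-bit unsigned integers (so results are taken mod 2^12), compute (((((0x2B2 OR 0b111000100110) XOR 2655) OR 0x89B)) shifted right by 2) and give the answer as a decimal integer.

830

0x2B2 = 001010110010
0b111000100110 = 111000100110
→ OR → 111010110110 = 3766
2655 = 101001011111
→ XOR → 010011101001 = 1257
0x89B = 100010011011
→ OR → 110011111011 = 3323
→ shifted right by 2 → 001100111110 = 830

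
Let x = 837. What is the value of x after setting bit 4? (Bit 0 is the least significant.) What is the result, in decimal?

853

x = 1101000101
bit 4 is currently 0; set it via x | (1 << 4) = x | 16
→ 1101010101 = 853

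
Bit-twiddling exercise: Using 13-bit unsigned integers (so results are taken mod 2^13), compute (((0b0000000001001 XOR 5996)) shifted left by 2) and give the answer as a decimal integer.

0b0000000001001 = 0000000001001
5996 = 1011101101100
→ XOR → 1011101100101 = 5989
→ shifted left by 2 (mod 2^13) → 1110110010100 = 7572

7572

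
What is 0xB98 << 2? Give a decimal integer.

0xB98 = 00101110011000
shift left by 2 → 10111001100000 = 11872
(equivalently, 2968 × 2^2 = 2968 × 4)

11872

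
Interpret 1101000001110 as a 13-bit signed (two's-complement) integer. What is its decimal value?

-1522

pattern = 1101000001110 (MSB is 1 ⇒ negative)
Invert: 0010111110001, add 1 → 0010111110010 = 1522, so the value is -1522.
(Equivalently: 6670 - 2^13 = 6670 - 8192 = -1522.)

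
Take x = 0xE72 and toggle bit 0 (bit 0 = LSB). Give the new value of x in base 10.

x = 111001110010
bit 0 is currently 0; toggle it via x ^ (1 << 0) = x ^ 1
→ 111001110011 = 3699

3699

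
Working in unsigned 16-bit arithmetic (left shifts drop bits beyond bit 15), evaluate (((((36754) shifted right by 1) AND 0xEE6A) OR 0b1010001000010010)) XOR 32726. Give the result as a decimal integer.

36754 = 1000111110010010
→ shifted right by 1 → 0100011111001001 = 18377
0xEE6A = 1110111001101010
→ AND → 0100011001001000 = 17992
0b1010001000010010 = 1010001000010010
→ OR → 1110011001011010 = 58970
32726 = 0111111111010110
→ XOR → 1001100110001100 = 39308

39308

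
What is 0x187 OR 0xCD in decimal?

0x187 = 110000111
0xCD = 011001101
 OR → 111001111 = 463

463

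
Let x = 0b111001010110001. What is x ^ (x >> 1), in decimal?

19433

x = 111001010110001 = 29361
x>>1 = 011100101011000
XOR  = 100101111101001 = 19433
(x ^ (x >> 1) gives the standard binary-reflected Gray code of x.)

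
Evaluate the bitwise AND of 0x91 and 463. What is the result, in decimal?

129

0x91 = 010010001
463 = 111001111
AND → 010000001 = 129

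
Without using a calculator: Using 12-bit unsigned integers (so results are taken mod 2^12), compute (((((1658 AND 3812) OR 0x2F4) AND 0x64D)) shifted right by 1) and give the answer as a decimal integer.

802

1658 = 011001111010
3812 = 111011100100
→ AND → 011001100000 = 1632
0x2F4 = 001011110100
→ OR → 011011110100 = 1780
0x64D = 011001001101
→ AND → 011001000100 = 1604
→ shifted right by 1 → 001100100010 = 802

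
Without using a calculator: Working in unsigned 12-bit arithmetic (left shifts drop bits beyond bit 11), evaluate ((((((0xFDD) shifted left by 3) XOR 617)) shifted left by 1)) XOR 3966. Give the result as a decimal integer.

0xFDD = 111111011101
→ shifted left by 3 (mod 2^12) → 111011101000 = 3816
617 = 001001101001
→ XOR → 110010000001 = 3201
→ shifted left by 1 (mod 2^12) → 100100000010 = 2306
3966 = 111101111110
→ XOR → 011001111100 = 1660

1660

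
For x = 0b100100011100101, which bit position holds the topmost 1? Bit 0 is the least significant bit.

0b100100011100101 = 100100011100101
The topmost 1 is at position 14 (since 2^14 = 16384 ≤ 18661 < 32768).

14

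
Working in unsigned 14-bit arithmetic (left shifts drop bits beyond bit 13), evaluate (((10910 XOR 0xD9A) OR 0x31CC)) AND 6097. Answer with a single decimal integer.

10910 = 10101010011110
0xD9A = 00110110011010
→ XOR → 10011100000100 = 9988
0x31CC = 11000111001100
→ OR → 11011111001100 = 14284
6097 = 01011111010001
→ AND → 01011111000000 = 6080

6080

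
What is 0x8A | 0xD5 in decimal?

223

0x8A = 10001010
0xD5 = 11010101
 OR → 11011111 = 223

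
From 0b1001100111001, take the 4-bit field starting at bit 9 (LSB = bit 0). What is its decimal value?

v = 1001100111001
Shift right by 9: 1001
Mask low 4 bits: 1001 = 9

9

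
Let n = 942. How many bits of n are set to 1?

942 = 1110101110
Count the 1s: 1 + 1 + 1 + 1 + 1 + 1 + 1 = 7

7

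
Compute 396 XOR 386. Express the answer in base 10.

14

396 = 110001100
386 = 110000010
XOR → 000001110 = 14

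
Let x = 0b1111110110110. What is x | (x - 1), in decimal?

x = 1111110110110 = 8118
x - 1 = 1111110110101
OR    = 1111110110111 = 8119
(x | (x - 1) sets all bits below the lowest set bit.)

8119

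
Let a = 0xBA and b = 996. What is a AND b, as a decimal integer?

160

0xBA = 0010111010
996 = 1111100100
AND → 0010100000 = 160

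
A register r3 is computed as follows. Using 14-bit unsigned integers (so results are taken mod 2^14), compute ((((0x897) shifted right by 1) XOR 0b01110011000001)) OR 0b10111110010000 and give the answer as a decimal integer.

16282

0x897 = 00100010010111
→ shifted right by 1 → 00010001001011 = 1099
0b01110011000001 = 01110011000001
→ XOR → 01100010001010 = 6282
0b10111110010000 = 10111110010000
→ OR → 11111110011010 = 16282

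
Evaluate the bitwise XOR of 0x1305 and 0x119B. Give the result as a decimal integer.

0x1305 = 1001100000101
0x119B = 1000110011011
XOR → 0001010011110 = 670

670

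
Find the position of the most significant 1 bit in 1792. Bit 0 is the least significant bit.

1792 = 11100000000
The topmost 1 is at position 10 (since 2^10 = 1024 ≤ 1792 < 2048).

10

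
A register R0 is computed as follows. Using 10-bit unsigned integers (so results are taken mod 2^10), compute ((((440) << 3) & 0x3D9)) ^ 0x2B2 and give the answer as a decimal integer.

882

440 = 0110111000
→ << 3 (mod 2^10) → 0111000000 = 448
0x3D9 = 1111011001
→ & → 0111000000 = 448
0x2B2 = 1010110010
→ ^ → 1101110010 = 882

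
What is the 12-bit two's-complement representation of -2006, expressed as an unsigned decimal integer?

2006 in 12 bits: 011111010110
Invert: 100000101001
Add 1:  100000101010 = 2090
(Check: 2^12 - 2006 = 4096 - 2006 = 2090.)

2090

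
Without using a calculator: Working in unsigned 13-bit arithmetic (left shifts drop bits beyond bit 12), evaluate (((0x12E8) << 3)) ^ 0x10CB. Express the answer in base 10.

0x12E8 = 1001011101000
→ << 3 (mod 2^13) → 1011101000000 = 5952
0x10CB = 1000011001011
→ ^ → 0011110001011 = 1931

1931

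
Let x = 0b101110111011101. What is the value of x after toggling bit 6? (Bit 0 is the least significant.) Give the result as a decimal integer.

x = 101110111011101
bit 6 is currently 1; toggle it via x ^ (1 << 6) = x ^ 64
→ 101110110011101 = 23965

23965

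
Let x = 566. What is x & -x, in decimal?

2

x = 1000110110 = 566
-x (two's complement) = …0111001010
AND   = 0000000010 = 2
(x & -x isolates the lowest set bit of x.)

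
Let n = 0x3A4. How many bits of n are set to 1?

5

0x3A4 = 1110100100
Count the 1s: 1 + 1 + 1 + 1 + 1 = 5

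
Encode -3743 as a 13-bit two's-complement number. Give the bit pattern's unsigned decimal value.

4449

3743 in 13 bits: 0111010011111
Invert: 1000101100000
Add 1:  1000101100001 = 4449
(Check: 2^13 - 3743 = 8192 - 3743 = 4449.)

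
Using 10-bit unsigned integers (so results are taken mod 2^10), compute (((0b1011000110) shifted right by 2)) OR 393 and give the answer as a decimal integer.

441

0b1011000110 = 1011000110
→ shifted right by 2 → 0010110001 = 177
393 = 0110001001
→ OR → 0110111001 = 441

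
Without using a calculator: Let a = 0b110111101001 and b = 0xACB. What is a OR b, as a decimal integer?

4075

a = 110111101001
0xACB = 101011001011
 OR → 111111101011 = 4075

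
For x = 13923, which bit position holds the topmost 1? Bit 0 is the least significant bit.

13

13923 = 11011001100011
The topmost 1 is at position 13 (since 2^13 = 8192 ≤ 13923 < 16384).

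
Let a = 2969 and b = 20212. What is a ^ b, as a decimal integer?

17773

2969 = 000101110011001
20212 = 100111011110100
XOR → 100010101101101 = 17773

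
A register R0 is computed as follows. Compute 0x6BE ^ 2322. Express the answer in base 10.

0x6BE = 011010111110
2322 = 100100010010
XOR → 111110101100 = 4012

4012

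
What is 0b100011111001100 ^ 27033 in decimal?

11861

a = 100011111001100
27033 = 110100110011001
XOR → 010111001010101 = 11861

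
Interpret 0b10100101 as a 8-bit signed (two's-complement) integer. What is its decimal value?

pattern = 10100101 (MSB is 1 ⇒ negative)
Invert: 01011010, add 1 → 01011011 = 91, so the value is -91.
(Equivalently: 165 - 2^8 = 165 - 256 = -91.)

-91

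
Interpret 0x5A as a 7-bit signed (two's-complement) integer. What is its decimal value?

-38

pattern = 1011010 (MSB is 1 ⇒ negative)
Invert: 0100101, add 1 → 0100110 = 38, so the value is -38.
(Equivalently: 90 - 2^7 = 90 - 128 = -38.)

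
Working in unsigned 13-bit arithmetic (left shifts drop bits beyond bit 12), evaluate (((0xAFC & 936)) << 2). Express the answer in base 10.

0xAFC = 0101011111100
936 = 0001110101000
→ & → 0001010101000 = 680
→ << 2 (mod 2^13) → 0101010100000 = 2720

2720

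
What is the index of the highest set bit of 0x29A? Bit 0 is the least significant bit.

9

0x29A = 1010011010
The topmost 1 is at position 9 (since 2^9 = 512 ≤ 666 < 1024).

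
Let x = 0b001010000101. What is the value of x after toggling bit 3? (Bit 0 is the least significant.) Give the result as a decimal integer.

x = 001010000101
bit 3 is currently 0; toggle it via x ^ (1 << 3) = x ^ 8
→ 001010001101 = 653

653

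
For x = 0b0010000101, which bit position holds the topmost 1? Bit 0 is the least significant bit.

7

0b0010000101 = 10000101
The topmost 1 is at position 7 (since 2^7 = 128 ≤ 133 < 256).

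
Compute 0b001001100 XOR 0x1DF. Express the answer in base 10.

403

a = 001001100
0x1DF = 111011111
XOR → 110010011 = 403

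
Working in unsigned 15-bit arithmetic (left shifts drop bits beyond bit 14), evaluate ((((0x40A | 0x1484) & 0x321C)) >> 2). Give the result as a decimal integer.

0x40A = 000010000001010
0x1484 = 001010010000100
→ | → 001010010001110 = 5262
0x321C = 011001000011100
→ & → 001000000001100 = 4108
→ >> 2 → 000010000000011 = 1027

1027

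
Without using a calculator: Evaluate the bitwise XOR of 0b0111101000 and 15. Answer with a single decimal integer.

a = 111101000
15 = 000001111
XOR → 111100111 = 487

487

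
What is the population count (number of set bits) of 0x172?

5

0x172 = 101110010
Count the 1s: 1 + 1 + 1 + 1 + 1 = 5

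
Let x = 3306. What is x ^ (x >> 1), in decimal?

2719

x = 110011101010 = 3306
x>>1 = 011001110101
XOR  = 101010011111 = 2719
(x ^ (x >> 1) gives the standard binary-reflected Gray code of x.)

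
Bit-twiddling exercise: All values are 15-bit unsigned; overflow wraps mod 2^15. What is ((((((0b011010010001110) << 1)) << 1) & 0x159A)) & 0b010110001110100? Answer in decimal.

16

0b011010010001110 = 011010010001110
→ << 1 (mod 2^15) → 110100100011100 = 26908
→ << 1 (mod 2^15) → 101001000111000 = 21048
0x159A = 001010110011010
→ & → 001000000011000 = 4120
0b010110001110100 = 010110001110100
→ & → 000000000010000 = 16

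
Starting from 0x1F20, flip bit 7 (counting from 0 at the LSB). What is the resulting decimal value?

x = 1111100100000
bit 7 is currently 0; toggle it via x ^ (1 << 7) = x ^ 128
→ 1111110100000 = 8096

8096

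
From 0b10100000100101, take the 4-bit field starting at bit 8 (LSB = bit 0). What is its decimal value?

8

v = 10100000100101
Shift right by 8: 101000
Mask low 4 bits: 1000 = 8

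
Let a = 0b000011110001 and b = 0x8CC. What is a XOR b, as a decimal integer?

2109

a = 000011110001
0x8CC = 100011001100
XOR → 100000111101 = 2109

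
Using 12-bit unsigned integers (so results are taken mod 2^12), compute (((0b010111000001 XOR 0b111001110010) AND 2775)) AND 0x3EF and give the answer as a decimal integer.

0b010111000001 = 010111000001
0b111001110010 = 111001110010
→ XOR → 101110110011 = 2995
2775 = 101011010111
→ AND → 101010010011 = 2707
0x3EF = 001111101111
→ AND → 001010000011 = 643

643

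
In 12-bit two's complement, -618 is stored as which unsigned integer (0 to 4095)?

618 in 12 bits: 001001101010
Invert: 110110010101
Add 1:  110110010110 = 3478
(Check: 2^12 - 618 = 4096 - 618 = 3478.)

3478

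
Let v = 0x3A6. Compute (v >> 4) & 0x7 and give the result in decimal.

v = 01110100110
Shift right by 4: 0111010
Mask low 3 bits: 010 = 2

2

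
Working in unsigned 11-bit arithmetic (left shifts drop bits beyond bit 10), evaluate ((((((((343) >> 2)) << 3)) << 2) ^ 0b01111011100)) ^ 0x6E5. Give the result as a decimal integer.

1945

343 = 00101010111
→ >> 2 → 00001010101 = 85
→ << 3 (mod 2^11) → 01010101000 = 680
→ << 2 (mod 2^11) → 01010100000 = 672
0b01111011100 = 01111011100
→ ^ → 00101111100 = 380
0x6E5 = 11011100101
→ ^ → 11110011001 = 1945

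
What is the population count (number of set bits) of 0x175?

6

0x175 = 101110101
Count the 1s: 1 + 1 + 1 + 1 + 1 + 1 = 6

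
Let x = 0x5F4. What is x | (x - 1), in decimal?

x = 10111110100 = 1524
x - 1 = 10111110011
OR    = 10111110111 = 1527
(x | (x - 1) sets all bits below the lowest set bit.)

1527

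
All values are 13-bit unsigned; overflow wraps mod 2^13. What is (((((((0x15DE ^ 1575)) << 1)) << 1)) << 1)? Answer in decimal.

8136

0x15DE = 1010111011110
1575 = 0011000100111
→ ^ → 1001111111001 = 5113
→ << 1 (mod 2^13) → 0011111110010 = 2034
→ << 1 (mod 2^13) → 0111111100100 = 4068
→ << 1 (mod 2^13) → 1111111001000 = 8136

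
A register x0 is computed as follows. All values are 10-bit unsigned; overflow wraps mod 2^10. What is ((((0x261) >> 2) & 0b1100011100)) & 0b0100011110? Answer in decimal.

0x261 = 1001100001
→ >> 2 → 0010011000 = 152
0b1100011100 = 1100011100
→ & → 0000011000 = 24
0b0100011110 = 0100011110
→ & → 0000011000 = 24

24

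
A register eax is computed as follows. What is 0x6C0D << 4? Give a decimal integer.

0x6C0D = 0000110110000001101
shift left by 4 → 1101100000011010000 = 442576
(equivalently, 27661 × 2^4 = 27661 × 16)

442576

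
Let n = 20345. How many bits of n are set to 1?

10

20345 = 100111101111001
Count the 1s: 1 + 1 + 1 + 1 + 1 + 1 + 1 + 1 + 1 + 1 = 10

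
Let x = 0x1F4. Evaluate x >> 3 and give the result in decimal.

62

0x1F4 = 111110100
shift right by 3 → 000111110 = 62
(equivalently, floor(500 / 8))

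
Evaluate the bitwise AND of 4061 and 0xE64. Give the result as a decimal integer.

4061 = 111111011101
0xE64 = 111001100100
AND → 111001000100 = 3652

3652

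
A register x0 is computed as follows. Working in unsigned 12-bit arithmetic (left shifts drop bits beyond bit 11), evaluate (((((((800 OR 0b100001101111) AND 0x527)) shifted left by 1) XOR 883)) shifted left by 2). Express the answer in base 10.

1268

800 = 001100100000
0b100001101111 = 100001101111
→ OR → 101101101111 = 2927
0x527 = 010100100111
→ AND → 000100100111 = 295
→ shifted left by 1 (mod 2^12) → 001001001110 = 590
883 = 001101110011
→ XOR → 000100111101 = 317
→ shifted left by 2 (mod 2^12) → 010011110100 = 1268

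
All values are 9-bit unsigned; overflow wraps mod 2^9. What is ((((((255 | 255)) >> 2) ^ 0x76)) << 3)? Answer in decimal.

255 = 011111111
255 = 011111111
→ | → 011111111 = 255
→ >> 2 → 000111111 = 63
0x76 = 001110110
→ ^ → 001001001 = 73
→ << 3 (mod 2^9) → 001001000 = 72

72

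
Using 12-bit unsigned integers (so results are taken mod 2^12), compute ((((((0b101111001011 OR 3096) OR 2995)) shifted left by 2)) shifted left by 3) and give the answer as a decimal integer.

3936

0b101111001011 = 101111001011
3096 = 110000011000
→ OR → 111111011011 = 4059
2995 = 101110110011
→ OR → 111111111011 = 4091
→ shifted left by 2 (mod 2^12) → 111111101100 = 4076
→ shifted left by 3 (mod 2^12) → 111101100000 = 3936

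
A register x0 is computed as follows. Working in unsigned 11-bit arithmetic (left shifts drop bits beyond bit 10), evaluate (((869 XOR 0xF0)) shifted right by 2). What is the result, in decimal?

869 = 01101100101
0xF0 = 00011110000
→ XOR → 01110010101 = 917
→ shifted right by 2 → 00011100101 = 229

229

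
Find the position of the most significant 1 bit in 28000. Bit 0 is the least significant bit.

28000 = 110110101100000
The topmost 1 is at position 14 (since 2^14 = 16384 ≤ 28000 < 32768).

14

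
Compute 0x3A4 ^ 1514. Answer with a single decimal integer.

0x3A4 = 01110100100
1514 = 10111101010
XOR → 11001001110 = 1614

1614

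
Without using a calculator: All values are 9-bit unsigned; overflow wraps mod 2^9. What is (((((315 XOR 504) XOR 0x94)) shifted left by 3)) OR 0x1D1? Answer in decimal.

315 = 100111011
504 = 111111000
→ XOR → 011000011 = 195
0x94 = 010010100
→ XOR → 001010111 = 87
→ shifted left by 3 (mod 2^9) → 010111000 = 184
0x1D1 = 111010001
→ OR → 111111001 = 505

505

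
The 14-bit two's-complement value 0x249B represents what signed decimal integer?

-7013

pattern = 10010010011011 (MSB is 1 ⇒ negative)
Invert: 01101101100100, add 1 → 01101101100101 = 7013, so the value is -7013.
(Equivalently: 9371 - 2^14 = 9371 - 16384 = -7013.)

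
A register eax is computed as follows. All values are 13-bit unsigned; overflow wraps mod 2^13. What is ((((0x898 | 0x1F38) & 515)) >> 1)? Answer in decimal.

256

0x898 = 0100010011000
0x1F38 = 1111100111000
→ | → 1111110111000 = 8120
515 = 0001000000011
→ & → 0001000000000 = 512
→ >> 1 → 0000100000000 = 256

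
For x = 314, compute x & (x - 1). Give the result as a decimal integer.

x = 100111010 = 314
x - 1 = 100111001
AND   = 100111000 = 312
(x & (x - 1) clears the lowest set bit of x.)

312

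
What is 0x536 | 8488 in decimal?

0x536 = 00010100110110
8488 = 10000100101000
 OR → 10010100111110 = 9534

9534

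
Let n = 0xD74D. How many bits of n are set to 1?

10

0xD74D = 1101011101001101
Count the 1s: 1 + 1 + 1 + 1 + 1 + 1 + 1 + 1 + 1 + 1 = 10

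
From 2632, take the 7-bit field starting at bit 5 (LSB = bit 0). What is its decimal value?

v = 101001001000
Shift right by 5: 1010010
Mask low 7 bits: 1010010 = 82

82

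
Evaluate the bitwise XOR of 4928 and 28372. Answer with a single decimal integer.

4928 = 001001101000000
28372 = 110111011010100
XOR → 111110110010100 = 32148

32148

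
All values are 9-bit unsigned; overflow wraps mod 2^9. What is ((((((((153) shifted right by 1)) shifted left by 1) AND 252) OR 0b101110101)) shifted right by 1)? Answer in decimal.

153 = 010011001
→ shifted right by 1 → 001001100 = 76
→ shifted left by 1 (mod 2^9) → 010011000 = 152
252 = 011111100
→ AND → 010011000 = 152
0b101110101 = 101110101
→ OR → 111111101 = 509
→ shifted right by 1 → 011111110 = 254

254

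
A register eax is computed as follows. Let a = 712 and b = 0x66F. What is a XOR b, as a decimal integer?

1191

712 = 01011001000
0x66F = 11001101111
XOR → 10010100111 = 1191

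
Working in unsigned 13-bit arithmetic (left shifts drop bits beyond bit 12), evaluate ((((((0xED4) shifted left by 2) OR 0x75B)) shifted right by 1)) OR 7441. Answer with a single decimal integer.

0xED4 = 0111011010100
→ shifted left by 2 (mod 2^13) → 1101101010000 = 6992
0x75B = 0011101011011
→ OR → 1111101011011 = 8027
→ shifted right by 1 → 0111110101101 = 4013
7441 = 1110100010001
→ OR → 1111110111101 = 8125

8125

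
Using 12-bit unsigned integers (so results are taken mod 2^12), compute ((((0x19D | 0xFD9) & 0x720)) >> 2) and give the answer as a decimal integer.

448

0x19D = 000110011101
0xFD9 = 111111011001
→ | → 111111011101 = 4061
0x720 = 011100100000
→ & → 011100000000 = 1792
→ >> 2 → 000111000000 = 448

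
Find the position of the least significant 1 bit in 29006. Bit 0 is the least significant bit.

1

29006 = 111000101001110
Trailing zeros: 1, so the lowest set bit is bit 1 (value 2).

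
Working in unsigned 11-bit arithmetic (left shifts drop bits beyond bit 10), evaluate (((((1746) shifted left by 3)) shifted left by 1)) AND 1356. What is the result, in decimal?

1746 = 11011010010
→ shifted left by 3 (mod 2^11) → 11010010000 = 1680
→ shifted left by 1 (mod 2^11) → 10100100000 = 1312
1356 = 10101001100
→ AND → 10100000000 = 1280

1280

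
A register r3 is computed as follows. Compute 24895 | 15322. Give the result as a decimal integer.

24895 = 110000100111111
15322 = 011101111011010
 OR → 111101111111111 = 31743

31743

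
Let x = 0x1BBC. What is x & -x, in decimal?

x = 1101110111100 = 7100
-x (two's complement) = …0010001000100
AND   = 0000000000100 = 4
(x & -x isolates the lowest set bit of x.)

4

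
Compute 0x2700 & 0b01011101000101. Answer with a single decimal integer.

0x2700 = 10011100000000
b = 01011101000101
AND → 00011100000000 = 1792

1792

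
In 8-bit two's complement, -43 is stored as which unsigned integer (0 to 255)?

43 in 8 bits: 00101011
Invert: 11010100
Add 1:  11010101 = 213
(Check: 2^8 - 43 = 256 - 43 = 213.)

213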